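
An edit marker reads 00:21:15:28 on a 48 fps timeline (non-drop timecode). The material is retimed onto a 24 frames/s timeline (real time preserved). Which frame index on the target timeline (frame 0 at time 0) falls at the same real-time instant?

frame 30614

Source frame index: (0×3600 + 21×60 + 15) × 48 + 28 = 61228.
Real time: 61228 / (48) = 15307/12 s.
Target frame: (15307/12) × (24) = 30614.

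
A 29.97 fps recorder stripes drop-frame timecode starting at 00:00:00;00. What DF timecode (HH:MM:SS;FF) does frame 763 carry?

00:00:25;13

Ten DF minutes hold 17982 frames, so frame 763 lies in block 0 (frames 0–17981) with 763 frames into that block.
The block's first minute is 1800 frames and the rest 1798 each; 763 frames reaches minute 0, so 0 × 18 + 0 × 2 = 0 labels have been skipped so far.
Adding those back, label number 763 + 0 = 763 at 30 labels/s is 25 s + 13 f = 0 h 0 min 25 s frame 13, i.e. 00:00:25;13.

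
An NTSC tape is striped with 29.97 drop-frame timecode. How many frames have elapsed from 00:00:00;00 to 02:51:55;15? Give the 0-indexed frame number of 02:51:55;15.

As if non-drop at 30 labels/s: (2 × 3600 + 51 × 60 + 55) × 30 + 15 = 309465.
Minute boundaries passed: 171; those not divisible by 10: 171 − 17 = 154; dropped labels = 2 × 154 = 308.
Actual frame index = 309465 − 308 = 309157.

309157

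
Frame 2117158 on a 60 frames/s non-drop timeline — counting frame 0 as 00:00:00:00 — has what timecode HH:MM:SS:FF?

2117158 ÷ 60 = 35285 full seconds, remainder 58 frames.
35285 s = 9 h 48 min 5 s.
Timecode: 09:48:05:58.

09:48:05:58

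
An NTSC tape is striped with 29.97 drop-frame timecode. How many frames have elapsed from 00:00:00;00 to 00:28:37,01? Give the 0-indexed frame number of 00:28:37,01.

As if non-drop at 30 labels/s: (0 × 3600 + 28 × 60 + 37) × 30 + 1 = 51511.
Minute boundaries passed: 28; those not divisible by 10: 28 − 2 = 26; dropped labels = 2 × 26 = 52.
Actual frame index = 51511 − 52 = 51459.

51459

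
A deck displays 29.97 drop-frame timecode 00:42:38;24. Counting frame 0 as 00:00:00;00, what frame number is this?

76688

As if non-drop at 30 labels/s: (0 × 3600 + 42 × 60 + 38) × 30 + 24 = 76764.
Minute boundaries passed: 42; those not divisible by 10: 42 − 4 = 38; dropped labels = 2 × 38 = 76.
Actual frame index = 76764 − 76 = 76688.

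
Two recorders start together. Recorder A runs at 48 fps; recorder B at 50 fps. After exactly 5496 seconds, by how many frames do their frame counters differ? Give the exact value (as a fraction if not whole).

10992 frames

A emits 48 × 5496 = 263808 frames; B emits 50 × 5496 = 274800.
Difference = 10992 frames; B is ahead of A.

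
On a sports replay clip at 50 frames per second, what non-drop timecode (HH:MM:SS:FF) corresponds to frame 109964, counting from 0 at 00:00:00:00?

00:36:39:14

109964 ÷ 50 = 2199 full seconds, remainder 14 frames.
2199 s = 0 h 36 min 39 s.
Timecode: 00:36:39:14.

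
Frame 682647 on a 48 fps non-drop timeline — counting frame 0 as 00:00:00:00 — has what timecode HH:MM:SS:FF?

03:57:01:39

682647 ÷ 48 = 14221 full seconds, remainder 39 frames.
14221 s = 3 h 57 min 1 s.
Timecode: 03:57:01:39.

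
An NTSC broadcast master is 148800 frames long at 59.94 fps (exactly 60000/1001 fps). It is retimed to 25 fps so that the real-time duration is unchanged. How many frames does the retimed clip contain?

62062 frames

Target frames = source frames × (target rate / source rate) = 148800 × (25)/(60000/1001) = 148800 × 1001/2400 = 62062.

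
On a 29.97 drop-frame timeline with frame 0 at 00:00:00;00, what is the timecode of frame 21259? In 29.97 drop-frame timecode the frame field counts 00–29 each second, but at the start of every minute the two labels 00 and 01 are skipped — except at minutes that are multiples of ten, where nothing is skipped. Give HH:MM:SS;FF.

Each 10-minute DF block holds 10 × 60 × 30 − 9 × 2 = 17982 frames. 21259 ÷ 17982 → 1 full block, remainder 3277.
Within the partial block the first minute is 1800 frames and each further minute 1798, so 1 further minute boundary passed. Total skipped labels = 18 × 1 + 2 × 1 = 20.
Non-drop label index = 21259 + 20 = 21279; at 30 labels/s that is 00:11:49:09, i.e. DF 00:11:49;09.

00:11:49;09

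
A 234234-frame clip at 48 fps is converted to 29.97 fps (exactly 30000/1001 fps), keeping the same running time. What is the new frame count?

146250 frames

Target frames = source frames × (target rate / source rate) = 234234 × (30000/1001)/(48) = 234234 × 625/1001 = 146250.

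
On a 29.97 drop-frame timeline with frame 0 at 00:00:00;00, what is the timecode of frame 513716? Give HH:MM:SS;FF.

04:45:41;00

Each 10-minute DF block holds 10 × 60 × 30 − 9 × 2 = 17982 frames. 513716 ÷ 17982 → 28 full blocks, remainder 10220.
Within the partial block the first minute is 1800 frames and each further minute 1798, so 5 further minute boundaries passed. Total skipped labels = 18 × 28 + 2 × 5 = 514.
Non-drop label index = 513716 + 514 = 514230; at 30 labels/s that is 04:45:41:00, i.e. DF 04:45:41;00.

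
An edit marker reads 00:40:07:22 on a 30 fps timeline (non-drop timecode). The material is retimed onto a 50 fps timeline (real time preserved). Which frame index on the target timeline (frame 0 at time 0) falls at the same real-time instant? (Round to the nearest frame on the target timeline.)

Source frame index: (0×3600 + 40×60 + 7) × 30 + 22 = 72232.
Real time: 72232 / (30) = 36116/15 s.
Target frame: (36116/15) × (50) = 361160/3 ≈ 120386.667 → 120387.

frame 120387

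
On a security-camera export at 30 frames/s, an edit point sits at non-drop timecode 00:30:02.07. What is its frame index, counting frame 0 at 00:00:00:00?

frame 54067

Total seconds to the label: (0 × 3600 + 30 × 60 + 2) = 1802.
Frame index = 1802 × 30 + 7 = 54067.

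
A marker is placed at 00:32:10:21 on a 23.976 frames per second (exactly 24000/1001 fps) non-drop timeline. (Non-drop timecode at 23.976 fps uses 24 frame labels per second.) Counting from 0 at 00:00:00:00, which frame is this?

Total seconds to the label: (0 × 3600 + 32 × 60 + 10) = 1930.
Frame index = 1930 × 24 + 21 = 46341.

frame 46341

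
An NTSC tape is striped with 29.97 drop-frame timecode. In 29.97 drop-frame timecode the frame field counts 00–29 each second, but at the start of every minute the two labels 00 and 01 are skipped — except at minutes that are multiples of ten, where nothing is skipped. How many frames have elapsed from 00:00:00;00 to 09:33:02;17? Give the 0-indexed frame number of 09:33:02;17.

As if non-drop at 30 labels/s: (9 × 3600 + 33 × 60 + 2) × 30 + 17 = 1031477.
Minute boundaries passed: 573; those not divisible by 10: 573 − 57 = 516; dropped labels = 2 × 516 = 1032.
Actual frame index = 1031477 − 1032 = 1030445.

1030445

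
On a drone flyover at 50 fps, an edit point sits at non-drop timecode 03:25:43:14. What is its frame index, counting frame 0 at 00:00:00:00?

Total seconds to the label: (3 × 3600 + 25 × 60 + 43) = 12343.
Frame index = 12343 × 50 + 14 = 617164.

frame 617164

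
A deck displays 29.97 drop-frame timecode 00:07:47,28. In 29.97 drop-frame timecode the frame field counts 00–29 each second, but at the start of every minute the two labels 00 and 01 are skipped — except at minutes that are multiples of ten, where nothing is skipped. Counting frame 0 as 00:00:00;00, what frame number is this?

14024

Complete 10-minute blocks: 0, each 17982 frames → 0.
Remaining 7 whole minutes in the current block: 1800 + 6 × 1798 = 12588 frames.
Within the current minute: 47 × 30 + 28 − 2 = 1436 (labels ;00/;01 skipped at this minute). Total = 0 + 12588 + 1436 = 14024.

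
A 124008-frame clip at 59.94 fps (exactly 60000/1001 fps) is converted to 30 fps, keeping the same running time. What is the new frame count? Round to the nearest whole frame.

Frames at target rate = 124008 × (30) / (60000/1001) = 15516501/250 ≈ 62066.004.
Nearest whole frame: 62066.

62066 frames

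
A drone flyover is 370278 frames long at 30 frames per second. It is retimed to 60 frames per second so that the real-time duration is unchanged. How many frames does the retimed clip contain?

740556 frames

Target frames = source frames × (target rate / source rate) = 370278 × (60)/(30) = 370278 × 2 = 740556.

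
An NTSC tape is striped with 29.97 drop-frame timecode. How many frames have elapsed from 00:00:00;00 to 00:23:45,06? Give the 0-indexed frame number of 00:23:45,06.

As if non-drop at 30 labels/s: (0 × 3600 + 23 × 60 + 45) × 30 + 6 = 42756.
Minute boundaries passed: 23; those not divisible by 10: 23 − 2 = 21; dropped labels = 2 × 21 = 42.
Actual frame index = 42756 − 42 = 42714.

42714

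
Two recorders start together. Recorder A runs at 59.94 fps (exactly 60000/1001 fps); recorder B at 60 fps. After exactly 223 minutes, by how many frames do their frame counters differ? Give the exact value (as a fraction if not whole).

223 min = 13380 s.
A emits 60000/1001 × 13380 = 802800000/1001 frames; B emits 60 × 13380 = 802800.
Difference = 802800/1001 frames (≈ 801.9980); B is ahead of A.

802800/1001 frames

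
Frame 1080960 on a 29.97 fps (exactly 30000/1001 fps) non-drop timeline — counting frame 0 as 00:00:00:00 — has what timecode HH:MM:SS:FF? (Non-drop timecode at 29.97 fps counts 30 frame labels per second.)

10:00:32:00

1080960 ÷ 30 = 36032 full seconds, remainder 0 frames.
36032 s = 10 h 0 min 32 s.
Timecode: 10:00:32:00.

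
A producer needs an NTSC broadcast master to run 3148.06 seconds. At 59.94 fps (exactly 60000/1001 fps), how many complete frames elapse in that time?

Frames = 3148.06 × 60000/1001 = 188883600/1001 ≈ 188694.9051.
Complete frames: 188694.

188694 frames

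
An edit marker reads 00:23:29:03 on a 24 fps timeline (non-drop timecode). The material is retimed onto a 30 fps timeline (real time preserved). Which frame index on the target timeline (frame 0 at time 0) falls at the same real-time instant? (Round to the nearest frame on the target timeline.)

frame 42274

Source frame index: (0×3600 + 23×60 + 29) × 24 + 3 = 33819.
Real time: 33819 / (24) = 11273/8 s.
Target frame: (11273/8) × (30) = 169095/4 ≈ 42273.750 → 42274.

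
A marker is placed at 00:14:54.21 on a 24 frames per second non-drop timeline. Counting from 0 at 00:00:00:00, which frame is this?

Total seconds to the label: (0 × 3600 + 14 × 60 + 54) = 894.
Frame index = 894 × 24 + 21 = 21477.

frame 21477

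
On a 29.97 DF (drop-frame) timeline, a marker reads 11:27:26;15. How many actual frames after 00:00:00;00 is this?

1236157

Complete 10-minute blocks: 68, each 17982 frames → 1222776.
Remaining 7 whole minutes in the current block: 1800 + 6 × 1798 = 12588 frames.
Within the current minute: 26 × 30 + 15 − 2 = 793 (labels ;00/;01 skipped at this minute). Total = 1222776 + 12588 + 793 = 1236157.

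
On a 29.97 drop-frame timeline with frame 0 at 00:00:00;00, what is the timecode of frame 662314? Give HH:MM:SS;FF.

Ten DF minutes hold 17982 frames, so frame 662314 lies in block 36 (frames 647352–665333) with 14962 frames into that block.
The block's first minute is 1800 frames and the rest 1798 each; 14962 frames reaches minute 8, so 36 × 18 + 8 × 2 = 664 labels have been skipped so far.
Adding those back, label number 662314 + 664 = 662978 at 30 labels/s is 22099 s + 8 f = 6 h 8 min 19 s frame 8, i.e. 06:08:19;08.

06:08:19;08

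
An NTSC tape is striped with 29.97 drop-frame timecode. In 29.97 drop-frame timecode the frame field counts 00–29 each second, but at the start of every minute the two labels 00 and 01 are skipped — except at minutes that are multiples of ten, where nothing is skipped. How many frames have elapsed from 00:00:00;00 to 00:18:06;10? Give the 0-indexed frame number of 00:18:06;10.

32556

Complete 10-minute blocks: 1, each 17982 frames → 17982.
Remaining 8 whole minutes in the current block: 1800 + 7 × 1798 = 14386 frames.
Within the current minute: 6 × 30 + 10 − 2 = 188 (labels ;00/;01 skipped at this minute). Total = 17982 + 14386 + 188 = 32556.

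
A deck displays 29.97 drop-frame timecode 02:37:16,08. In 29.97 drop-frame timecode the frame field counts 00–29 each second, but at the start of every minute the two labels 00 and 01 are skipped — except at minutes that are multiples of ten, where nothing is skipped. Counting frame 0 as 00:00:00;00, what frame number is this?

282804

Complete 10-minute blocks: 15, each 17982 frames → 269730.
Remaining 7 whole minutes in the current block: 1800 + 6 × 1798 = 12588 frames.
Within the current minute: 16 × 30 + 8 − 2 = 486 (labels ;00/;01 skipped at this minute). Total = 269730 + 12588 + 486 = 282804.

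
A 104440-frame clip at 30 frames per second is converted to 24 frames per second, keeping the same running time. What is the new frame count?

83552 frames

Target frames = source frames × (target rate / source rate) = 104440 × (24)/(30) = 104440 × 4/5 = 83552.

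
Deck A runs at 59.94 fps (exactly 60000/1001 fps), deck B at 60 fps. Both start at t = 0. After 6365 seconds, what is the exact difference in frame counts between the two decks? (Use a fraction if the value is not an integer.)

A emits 60000/1001 × 6365 = 381900000/1001 frames; B emits 60 × 6365 = 381900.
Difference = 381900/1001 frames (≈ 381.5185); B is ahead of A.

381900/1001 frames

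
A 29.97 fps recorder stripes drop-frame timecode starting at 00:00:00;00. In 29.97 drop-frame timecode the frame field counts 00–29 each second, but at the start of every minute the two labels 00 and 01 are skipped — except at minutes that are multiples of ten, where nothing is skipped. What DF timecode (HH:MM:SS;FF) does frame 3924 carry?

Each 10-minute DF block holds 10 × 60 × 30 − 9 × 2 = 17982 frames. 3924 ÷ 17982 → 0 full blocks, remainder 3924.
Within the partial block the first minute is 1800 frames and each further minute 1798, so 2 further minute boundaries passed. Total skipped labels = 18 × 0 + 2 × 2 = 4.
Non-drop label index = 3924 + 4 = 3928; at 30 labels/s that is 00:02:10:28, i.e. DF 00:02:10;28.

00:02:10;28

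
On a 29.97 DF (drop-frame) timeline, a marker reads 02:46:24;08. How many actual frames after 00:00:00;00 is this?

Complete 10-minute blocks: 16, each 17982 frames → 287712.
Remaining 6 whole minutes in the current block: 1800 + 5 × 1798 = 10790 frames.
Within the current minute: 24 × 30 + 8 − 2 = 726 (labels ;00/;01 skipped at this minute). Total = 287712 + 10790 + 726 = 299228.

299228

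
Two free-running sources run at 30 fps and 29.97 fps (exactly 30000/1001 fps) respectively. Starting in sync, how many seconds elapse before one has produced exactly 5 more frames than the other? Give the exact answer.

The gap grows by |30000/1001 − 30| = 30/1001 frames per second.
Time for a 5-frame gap: 5 ÷ (30/1001) = 1001/6 s.

1001/6 seconds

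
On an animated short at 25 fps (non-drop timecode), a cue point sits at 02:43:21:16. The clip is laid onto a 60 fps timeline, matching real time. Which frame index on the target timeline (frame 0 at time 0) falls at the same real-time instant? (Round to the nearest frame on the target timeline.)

Source frame index: (2×3600 + 43×60 + 21) × 25 + 16 = 245041.
Real time: 245041 / (25) = 245041/25 s.
Target frame: (245041/25) × (60) = 2940492/5 ≈ 588098.400 → 588098.

frame 588098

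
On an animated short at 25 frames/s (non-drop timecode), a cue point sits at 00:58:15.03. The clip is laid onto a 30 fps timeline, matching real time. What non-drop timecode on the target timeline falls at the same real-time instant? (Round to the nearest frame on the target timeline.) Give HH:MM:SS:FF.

00:58:15:04

Source frame index: (0×3600 + 58×60 + 15) × 25 + 3 = 87378.
Real time: 87378 / (25) = 87378/25 s.
Target frame: (87378/25) × (30) = 524268/5 ≈ 104853.600 → 104854.
At 30 labels/s: frame 104854 → 00:58:15:04.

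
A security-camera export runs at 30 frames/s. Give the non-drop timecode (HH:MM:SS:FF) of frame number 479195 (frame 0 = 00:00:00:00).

479195 ÷ 30 = 15973 full seconds, remainder 5 frames.
15973 s = 4 h 26 min 13 s.
Timecode: 04:26:13:05.

04:26:13:05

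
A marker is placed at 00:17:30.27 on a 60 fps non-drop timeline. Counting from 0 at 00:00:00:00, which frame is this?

Total seconds to the label: (0 × 3600 + 17 × 60 + 30) = 1050.
Frame index = 1050 × 60 + 27 = 63027.

63027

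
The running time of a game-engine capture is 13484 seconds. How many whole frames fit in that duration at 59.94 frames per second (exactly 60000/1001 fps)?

808231 frames

Frames = 13484 × 60000/1001 = 809040000/1001 ≈ 808231.7682.
Complete frames: 808231.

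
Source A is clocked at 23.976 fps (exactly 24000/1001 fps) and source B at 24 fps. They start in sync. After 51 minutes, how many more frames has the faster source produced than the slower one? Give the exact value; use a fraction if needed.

51 min = 3060 s.
A emits 24000/1001 × 3060 = 73440000/1001 frames; B emits 24 × 3060 = 73440.
Difference = 73440/1001 frames (≈ 73.3666); B is ahead of A.

73440/1001 frames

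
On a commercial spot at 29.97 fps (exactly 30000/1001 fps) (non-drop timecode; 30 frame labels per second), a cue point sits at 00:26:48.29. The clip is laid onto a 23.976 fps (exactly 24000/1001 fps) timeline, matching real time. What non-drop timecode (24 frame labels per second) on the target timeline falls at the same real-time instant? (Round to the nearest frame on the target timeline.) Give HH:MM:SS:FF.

Source frame index: (0×3600 + 26×60 + 48) × 30 + 29 = 48269.
Real time: 48269 / (30000/1001) = 48317269/30000 s.
Target frame: (48317269/30000) × (24000/1001) = 193076/5 ≈ 38615.200 → 38615.
At 24 labels/s: frame 38615 → 00:26:48:23.

00:26:48:23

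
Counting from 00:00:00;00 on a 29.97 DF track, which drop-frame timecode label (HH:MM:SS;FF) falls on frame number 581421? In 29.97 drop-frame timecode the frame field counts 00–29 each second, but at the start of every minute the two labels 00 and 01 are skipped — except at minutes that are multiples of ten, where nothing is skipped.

05:23:20;03

Ten DF minutes hold 17982 frames, so frame 581421 lies in block 32 (frames 575424–593405) with 5997 frames into that block.
The block's first minute is 1800 frames and the rest 1798 each; 5997 frames reaches minute 3, so 32 × 18 + 3 × 2 = 582 labels have been skipped so far.
Adding those back, label number 581421 + 582 = 582003 at 30 labels/s is 19400 s + 3 f = 5 h 23 min 20 s frame 3, i.e. 05:23:20;03.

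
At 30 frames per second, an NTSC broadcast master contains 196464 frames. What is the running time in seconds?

Running time = 196464 / (30) = 6548.8 s.

6548.8 seconds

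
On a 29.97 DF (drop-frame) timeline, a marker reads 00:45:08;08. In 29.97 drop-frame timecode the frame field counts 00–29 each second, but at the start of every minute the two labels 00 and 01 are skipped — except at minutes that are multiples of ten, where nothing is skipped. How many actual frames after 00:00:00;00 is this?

As if non-drop at 30 labels/s: (0 × 3600 + 45 × 60 + 8) × 30 + 8 = 81248.
Minute boundaries passed: 45; those not divisible by 10: 45 − 4 = 41; dropped labels = 2 × 41 = 82.
Actual frame index = 81248 − 82 = 81166.

81166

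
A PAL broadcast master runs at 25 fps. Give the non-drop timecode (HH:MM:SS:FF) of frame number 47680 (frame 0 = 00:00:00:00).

00:31:47:05

47680 ÷ 25 = 1907 full seconds, remainder 5 frames.
1907 s = 0 h 31 min 47 s.
Timecode: 00:31:47:05.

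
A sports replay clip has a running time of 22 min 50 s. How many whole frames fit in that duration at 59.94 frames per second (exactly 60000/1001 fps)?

82117 frames

22 min 50 s = 1370 s.
Frames = 1370 × 60000/1001 = 82200000/1001 ≈ 82117.8821.
Complete frames: 82117.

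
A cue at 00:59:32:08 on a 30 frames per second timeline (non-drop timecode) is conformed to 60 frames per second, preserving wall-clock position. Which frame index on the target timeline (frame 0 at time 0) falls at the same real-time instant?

Source frame index: (0×3600 + 59×60 + 32) × 30 + 8 = 107168.
Real time: 107168 / (30) = 53584/15 s.
Target frame: (53584/15) × (60) = 214336.

frame 214336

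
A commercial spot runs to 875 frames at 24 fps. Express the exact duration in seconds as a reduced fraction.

875/24 seconds

Running time = 875 ÷ (24) = 875 × 1/24 = 875/24 s.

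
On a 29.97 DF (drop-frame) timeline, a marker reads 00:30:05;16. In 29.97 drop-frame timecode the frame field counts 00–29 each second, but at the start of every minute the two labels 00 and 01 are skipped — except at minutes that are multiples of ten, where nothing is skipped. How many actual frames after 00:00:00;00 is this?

As if non-drop at 30 labels/s: (0 × 3600 + 30 × 60 + 5) × 30 + 16 = 54166.
Minute boundaries passed: 30; those not divisible by 10: 30 − 3 = 27; dropped labels = 2 × 27 = 54.
Actual frame index = 54166 − 54 = 54112.

54112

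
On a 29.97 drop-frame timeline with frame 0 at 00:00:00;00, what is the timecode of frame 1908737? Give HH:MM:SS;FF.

17:41:28;07

Each 10-minute DF block holds 10 × 60 × 30 − 9 × 2 = 17982 frames. 1908737 ÷ 17982 → 106 full blocks, remainder 2645.
Within the partial block the first minute is 1800 frames and each further minute 1798, so 1 further minute boundary passed. Total skipped labels = 18 × 106 + 2 × 1 = 1910.
Non-drop label index = 1908737 + 1910 = 1910647; at 30 labels/s that is 17:41:28:07, i.e. DF 17:41:28;07.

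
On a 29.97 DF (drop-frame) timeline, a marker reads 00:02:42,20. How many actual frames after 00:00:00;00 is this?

4876

Complete 10-minute blocks: 0, each 17982 frames → 0.
Remaining 2 whole minutes in the current block: 1800 + 1 × 1798 = 3598 frames.
Within the current minute: 42 × 30 + 20 − 2 = 1278 (labels ;00/;01 skipped at this minute). Total = 0 + 3598 + 1278 = 4876.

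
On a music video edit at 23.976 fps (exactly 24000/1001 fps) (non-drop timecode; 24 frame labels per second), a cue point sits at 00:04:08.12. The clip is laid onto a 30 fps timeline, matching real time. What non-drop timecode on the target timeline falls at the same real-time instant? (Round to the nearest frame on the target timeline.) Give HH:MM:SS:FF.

00:04:08:22

Source frame index: (0×3600 + 4×60 + 8) × 24 + 12 = 5964.
Real time: 5964 / (24000/1001) = 497497/2000 s.
Target frame: (497497/2000) × (30) = 1492491/200 ≈ 7462.455 → 7462.
At 30 labels/s: frame 7462 → 00:04:08:22.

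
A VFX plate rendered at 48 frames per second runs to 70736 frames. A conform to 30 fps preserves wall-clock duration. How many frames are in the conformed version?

44210 frames

Target frames = source frames × (target rate / source rate) = 70736 × (30)/(48) = 70736 × 5/8 = 44210.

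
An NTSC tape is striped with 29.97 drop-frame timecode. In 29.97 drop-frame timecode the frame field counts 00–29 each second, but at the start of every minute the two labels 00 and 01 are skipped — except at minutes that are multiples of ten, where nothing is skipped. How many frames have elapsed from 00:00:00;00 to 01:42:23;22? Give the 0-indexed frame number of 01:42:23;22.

Complete 10-minute blocks: 10, each 17982 frames → 179820.
Remaining 2 whole minutes in the current block: 1800 + 1 × 1798 = 3598 frames.
Within the current minute: 23 × 30 + 22 − 2 = 710 (labels ;00/;01 skipped at this minute). Total = 179820 + 3598 + 710 = 184128.

184128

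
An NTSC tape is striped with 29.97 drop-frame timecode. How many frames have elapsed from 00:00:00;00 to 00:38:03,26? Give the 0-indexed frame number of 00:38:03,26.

68446

Complete 10-minute blocks: 3, each 17982 frames → 53946.
Remaining 8 whole minutes in the current block: 1800 + 7 × 1798 = 14386 frames.
Within the current minute: 3 × 30 + 26 − 2 = 114 (labels ;00/;01 skipped at this minute). Total = 53946 + 14386 + 114 = 68446.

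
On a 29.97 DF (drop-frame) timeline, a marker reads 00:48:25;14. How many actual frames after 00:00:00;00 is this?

87076

As if non-drop at 30 labels/s: (0 × 3600 + 48 × 60 + 25) × 30 + 14 = 87164.
Minute boundaries passed: 48; those not divisible by 10: 48 − 4 = 44; dropped labels = 2 × 44 = 88.
Actual frame index = 87164 − 88 = 87076.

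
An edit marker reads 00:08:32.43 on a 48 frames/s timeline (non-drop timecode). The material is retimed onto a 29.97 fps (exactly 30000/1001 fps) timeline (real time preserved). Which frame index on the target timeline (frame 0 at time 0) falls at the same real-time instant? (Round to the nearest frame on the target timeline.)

Source frame index: (0×3600 + 8×60 + 32) × 48 + 43 = 24619.
Real time: 24619 / (48) = 24619/48 s.
Target frame: (24619/48) × (30000/1001) = 2198125/143 ≈ 15371.503 → 15372.

frame 15372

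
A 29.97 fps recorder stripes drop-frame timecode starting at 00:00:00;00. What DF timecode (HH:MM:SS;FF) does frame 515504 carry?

Each 10-minute DF block holds 10 × 60 × 30 − 9 × 2 = 17982 frames. 515504 ÷ 17982 → 28 full blocks, remainder 12008.
Within the partial block the first minute is 1800 frames and each further minute 1798, so 6 further minute boundaries passed. Total skipped labels = 18 × 28 + 2 × 6 = 516.
Non-drop label index = 515504 + 516 = 516020; at 30 labels/s that is 04:46:40:20, i.e. DF 04:46:40;20.

04:46:40;20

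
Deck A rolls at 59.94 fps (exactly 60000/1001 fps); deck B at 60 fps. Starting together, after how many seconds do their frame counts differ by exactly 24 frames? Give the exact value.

The gap grows by |60 − 60000/1001| = 60/1001 frames per second.
Time for a 24-frame gap: 24 ÷ (60/1001) = 400.4 s.

400.4 seconds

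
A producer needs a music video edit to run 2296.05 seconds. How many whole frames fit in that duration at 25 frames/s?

Frames = 2296.05 × 25 = 229605/4 ≈ 57401.2500.
Complete frames: 57401.

57401 frames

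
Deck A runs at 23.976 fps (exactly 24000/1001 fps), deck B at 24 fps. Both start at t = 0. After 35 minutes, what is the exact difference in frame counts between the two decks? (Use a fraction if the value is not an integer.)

35 min = 2100 s.
A emits 24000/1001 × 2100 = 7200000/143 frames; B emits 24 × 2100 = 50400.
Difference = 7200/143 frames (≈ 50.3497); B is ahead of A.

7200/143 frames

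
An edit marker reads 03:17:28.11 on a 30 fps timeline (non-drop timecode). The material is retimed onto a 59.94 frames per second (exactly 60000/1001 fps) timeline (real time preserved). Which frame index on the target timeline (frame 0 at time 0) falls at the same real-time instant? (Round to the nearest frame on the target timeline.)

Source frame index: (3×3600 + 17×60 + 28) × 30 + 11 = 355451.
Real time: 355451 / (30) = 355451/30 s.
Target frame: (355451/30) × (60000/1001) = 710902000/1001 ≈ 710191.808 → 710192.

frame 710192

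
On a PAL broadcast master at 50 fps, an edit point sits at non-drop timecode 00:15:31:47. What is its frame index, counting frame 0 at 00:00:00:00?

Total seconds to the label: (0 × 3600 + 15 × 60 + 31) = 931.
Frame index = 931 × 50 + 47 = 46597.

46597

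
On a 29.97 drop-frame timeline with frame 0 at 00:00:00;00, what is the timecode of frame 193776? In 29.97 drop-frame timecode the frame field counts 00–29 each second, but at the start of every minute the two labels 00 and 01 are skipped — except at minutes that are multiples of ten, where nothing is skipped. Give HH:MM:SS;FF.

Ten DF minutes hold 17982 frames, so frame 193776 lies in block 10 (frames 179820–197801) with 13956 frames into that block.
The block's first minute is 1800 frames and the rest 1798 each; 13956 frames reaches minute 7, so 10 × 18 + 7 × 2 = 194 labels have been skipped so far.
Adding those back, label number 193776 + 194 = 193970 at 30 labels/s is 6465 s + 20 f = 1 h 47 min 45 s frame 20, i.e. 01:47:45;20.

01:47:45;20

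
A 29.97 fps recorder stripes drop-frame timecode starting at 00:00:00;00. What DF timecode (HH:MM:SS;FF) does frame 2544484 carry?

Each 10-minute DF block holds 10 × 60 × 30 − 9 × 2 = 17982 frames. 2544484 ÷ 17982 → 141 full blocks, remainder 9022.
Within the partial block the first minute is 1800 frames and each further minute 1798, so 5 further minute boundaries passed. Total skipped labels = 18 × 141 + 2 × 5 = 2548.
Non-drop label index = 2544484 + 2548 = 2547032; at 30 labels/s that is 23:35:01:02, i.e. DF 23:35:01;02.

23:35:01;02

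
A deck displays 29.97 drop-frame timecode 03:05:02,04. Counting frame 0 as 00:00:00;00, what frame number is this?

As if non-drop at 30 labels/s: (3 × 3600 + 5 × 60 + 2) × 30 + 4 = 333064.
Minute boundaries passed: 185; those not divisible by 10: 185 − 18 = 167; dropped labels = 2 × 167 = 334.
Actual frame index = 333064 − 334 = 332730.

332730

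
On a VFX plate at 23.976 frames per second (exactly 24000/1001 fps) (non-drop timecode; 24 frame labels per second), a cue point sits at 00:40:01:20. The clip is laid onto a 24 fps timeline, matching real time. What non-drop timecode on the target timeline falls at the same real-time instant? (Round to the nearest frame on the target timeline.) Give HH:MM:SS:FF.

Source frame index: (0×3600 + 40×60 + 1) × 24 + 20 = 57644.
Real time: 57644 / (24000/1001) = 14425411/6000 s.
Target frame: (14425411/6000) × (24) = 14425411/250 ≈ 57701.644 → 57702.
At 24 labels/s: frame 57702 → 00:40:04:06.

00:40:04:06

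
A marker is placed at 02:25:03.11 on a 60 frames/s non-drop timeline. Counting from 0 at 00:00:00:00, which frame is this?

522191

Total seconds to the label: (2 × 3600 + 25 × 60 + 3) = 8703.
Frame index = 8703 × 60 + 11 = 522191.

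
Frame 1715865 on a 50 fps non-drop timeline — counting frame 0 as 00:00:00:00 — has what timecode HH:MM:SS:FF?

09:31:57:15

1715865 ÷ 50 = 34317 full seconds, remainder 15 frames.
34317 s = 9 h 31 min 57 s.
Timecode: 09:31:57:15.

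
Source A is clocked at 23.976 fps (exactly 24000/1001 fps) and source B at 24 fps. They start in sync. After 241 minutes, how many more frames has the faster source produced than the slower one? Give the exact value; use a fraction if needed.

241 min = 14460 s.
A emits 24000/1001 × 14460 = 347040000/1001 frames; B emits 24 × 14460 = 347040.
Difference = 347040/1001 frames (≈ 346.6933); B is ahead of A.

347040/1001 frames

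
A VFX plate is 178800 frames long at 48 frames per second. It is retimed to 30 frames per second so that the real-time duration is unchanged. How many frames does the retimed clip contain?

Target frames = source frames × (target rate / source rate) = 178800 × (30)/(48) = 178800 × 5/8 = 111750.

111750 frames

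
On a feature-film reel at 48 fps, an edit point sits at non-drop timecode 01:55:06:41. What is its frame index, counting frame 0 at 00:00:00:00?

331529

Total seconds to the label: (1 × 3600 + 55 × 60 + 6) = 6906.
Frame index = 6906 × 48 + 41 = 331529.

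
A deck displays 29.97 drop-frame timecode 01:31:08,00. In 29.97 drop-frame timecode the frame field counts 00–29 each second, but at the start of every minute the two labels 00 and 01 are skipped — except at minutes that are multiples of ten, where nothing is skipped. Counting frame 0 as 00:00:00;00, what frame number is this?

163876

As if non-drop at 30 labels/s: (1 × 3600 + 31 × 60 + 8) × 30 + 0 = 164040.
Minute boundaries passed: 91; those not divisible by 10: 91 − 9 = 82; dropped labels = 2 × 82 = 164.
Actual frame index = 164040 − 164 = 163876.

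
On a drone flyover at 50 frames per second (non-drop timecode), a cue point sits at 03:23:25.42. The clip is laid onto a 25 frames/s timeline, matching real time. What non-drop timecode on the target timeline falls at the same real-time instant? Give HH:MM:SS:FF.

Source frame index: (3×3600 + 23×60 + 25) × 50 + 42 = 610292.
Real time: 610292 / (50) = 305146/25 s.
Target frame: (305146/25) × (25) = 305146.
At 25 labels/s: frame 305146 → 03:23:25:21.

03:23:25:21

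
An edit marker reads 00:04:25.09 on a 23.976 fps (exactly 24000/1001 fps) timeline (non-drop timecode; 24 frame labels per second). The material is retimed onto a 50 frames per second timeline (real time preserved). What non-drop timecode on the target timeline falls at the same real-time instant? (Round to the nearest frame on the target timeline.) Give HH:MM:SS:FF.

Source frame index: (0×3600 + 4×60 + 25) × 24 + 9 = 6369.
Real time: 6369 / (24000/1001) = 2125123/8000 s.
Target frame: (2125123/8000) × (50) = 2125123/160 ≈ 13282.019 → 13282.
At 50 labels/s: frame 13282 → 00:04:25:32.

00:04:25:32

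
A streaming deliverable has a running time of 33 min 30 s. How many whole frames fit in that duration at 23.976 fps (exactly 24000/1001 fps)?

33 min 30 s = 2010 s.
Frames = 2010 × 24000/1001 = 48240000/1001 ≈ 48191.8082.
Complete frames: 48191.

48191 frames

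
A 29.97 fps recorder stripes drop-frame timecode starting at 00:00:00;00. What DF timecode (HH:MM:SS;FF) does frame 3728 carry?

Ten DF minutes hold 17982 frames, so frame 3728 lies in block 0 (frames 0–17981) with 3728 frames into that block.
The block's first minute is 1800 frames and the rest 1798 each; 3728 frames reaches minute 2, so 0 × 18 + 2 × 2 = 4 labels have been skipped so far.
Adding those back, label number 3728 + 4 = 3732 at 30 labels/s is 124 s + 12 f = 0 h 2 min 4 s frame 12, i.e. 00:02:04;12.

00:02:04;12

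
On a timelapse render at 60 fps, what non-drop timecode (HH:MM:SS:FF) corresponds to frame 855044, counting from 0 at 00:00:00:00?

855044 ÷ 60 = 14250 full seconds, remainder 44 frames.
14250 s = 3 h 57 min 30 s.
Timecode: 03:57:30:44.

03:57:30:44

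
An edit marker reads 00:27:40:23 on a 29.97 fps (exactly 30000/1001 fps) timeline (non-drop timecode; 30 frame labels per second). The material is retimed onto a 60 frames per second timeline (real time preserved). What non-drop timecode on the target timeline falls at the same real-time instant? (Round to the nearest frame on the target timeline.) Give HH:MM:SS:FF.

00:27:42:26

Source frame index: (0×3600 + 27×60 + 40) × 30 + 23 = 49823.
Real time: 49823 / (30000/1001) = 49872823/30000 s.
Target frame: (49872823/30000) × (60) = 49872823/500 ≈ 99745.646 → 99746.
At 60 labels/s: frame 99746 → 00:27:42:26.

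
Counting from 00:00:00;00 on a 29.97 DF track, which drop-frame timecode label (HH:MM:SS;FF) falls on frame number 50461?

00:28:03;23

Each 10-minute DF block holds 10 × 60 × 30 − 9 × 2 = 17982 frames. 50461 ÷ 17982 → 2 full blocks, remainder 14497.
Within the partial block the first minute is 1800 frames and each further minute 1798, so 8 further minute boundaries passed. Total skipped labels = 18 × 2 + 2 × 8 = 52.
Non-drop label index = 50461 + 52 = 50513; at 30 labels/s that is 00:28:03:23, i.e. DF 00:28:03;23.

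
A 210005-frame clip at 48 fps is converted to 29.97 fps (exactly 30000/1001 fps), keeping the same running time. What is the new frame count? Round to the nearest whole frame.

Frames at target rate = 210005 × (30000/1001) / (48) = 131253125/1001 ≈ 131122.003.
Nearest whole frame: 131122.

131122 frames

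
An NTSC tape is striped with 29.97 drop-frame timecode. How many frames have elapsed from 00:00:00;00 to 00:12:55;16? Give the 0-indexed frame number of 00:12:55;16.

Complete 10-minute blocks: 1, each 17982 frames → 17982.
Remaining 2 whole minutes in the current block: 1800 + 1 × 1798 = 3598 frames.
Within the current minute: 55 × 30 + 16 − 2 = 1664 (labels ;00/;01 skipped at this minute). Total = 17982 + 3598 + 1664 = 23244.

23244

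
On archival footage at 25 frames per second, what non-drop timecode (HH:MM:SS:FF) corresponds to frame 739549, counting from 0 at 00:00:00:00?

739549 ÷ 25 = 29581 full seconds, remainder 24 frames.
29581 s = 8 h 13 min 1 s.
Timecode: 08:13:01:24.

08:13:01:24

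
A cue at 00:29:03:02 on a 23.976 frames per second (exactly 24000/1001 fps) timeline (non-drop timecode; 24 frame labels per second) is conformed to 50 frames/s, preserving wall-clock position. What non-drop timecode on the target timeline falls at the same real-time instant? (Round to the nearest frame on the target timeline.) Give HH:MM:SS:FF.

00:29:04:41

Source frame index: (0×3600 + 29×60 + 3) × 24 + 2 = 41834.
Real time: 41834 / (24000/1001) = 20937917/12000 s.
Target frame: (20937917/12000) × (50) = 20937917/240 ≈ 87241.321 → 87241.
At 50 labels/s: frame 87241 → 00:29:04:41.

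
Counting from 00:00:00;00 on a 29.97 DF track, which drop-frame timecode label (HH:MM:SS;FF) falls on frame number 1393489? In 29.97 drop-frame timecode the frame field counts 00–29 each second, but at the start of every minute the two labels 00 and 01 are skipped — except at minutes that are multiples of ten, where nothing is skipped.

12:54:56;03

Each 10-minute DF block holds 10 × 60 × 30 − 9 × 2 = 17982 frames. 1393489 ÷ 17982 → 77 full blocks, remainder 8875.
Within the partial block the first minute is 1800 frames and each further minute 1798, so 4 further minute boundaries passed. Total skipped labels = 18 × 77 + 2 × 4 = 1394.
Non-drop label index = 1393489 + 1394 = 1394883; at 30 labels/s that is 12:54:56:03, i.e. DF 12:54:56;03.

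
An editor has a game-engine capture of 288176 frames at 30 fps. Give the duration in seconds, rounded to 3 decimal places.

9605.867 seconds

Running time = 288176 × 1/30 = 144088/15 s ≈ 9605.867 s.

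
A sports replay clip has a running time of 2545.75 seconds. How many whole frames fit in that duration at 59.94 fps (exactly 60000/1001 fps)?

Frames = 2545.75 × 60000/1001 = 152745000/1001 ≈ 152592.4076.
Complete frames: 152592.

152592 frames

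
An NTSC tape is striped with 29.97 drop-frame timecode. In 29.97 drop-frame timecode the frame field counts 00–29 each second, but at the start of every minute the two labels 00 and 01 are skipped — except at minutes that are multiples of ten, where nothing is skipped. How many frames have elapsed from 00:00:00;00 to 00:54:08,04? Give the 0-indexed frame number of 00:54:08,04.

Complete 10-minute blocks: 5, each 17982 frames → 89910.
Remaining 4 whole minutes in the current block: 1800 + 3 × 1798 = 7194 frames.
Within the current minute: 8 × 30 + 4 − 2 = 242 (labels ;00/;01 skipped at this minute). Total = 89910 + 7194 + 242 = 97346.

97346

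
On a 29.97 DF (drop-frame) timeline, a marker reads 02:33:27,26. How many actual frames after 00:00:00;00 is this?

275960

As if non-drop at 30 labels/s: (2 × 3600 + 33 × 60 + 27) × 30 + 26 = 276236.
Minute boundaries passed: 153; those not divisible by 10: 153 − 15 = 138; dropped labels = 2 × 138 = 276.
Actual frame index = 276236 − 276 = 275960.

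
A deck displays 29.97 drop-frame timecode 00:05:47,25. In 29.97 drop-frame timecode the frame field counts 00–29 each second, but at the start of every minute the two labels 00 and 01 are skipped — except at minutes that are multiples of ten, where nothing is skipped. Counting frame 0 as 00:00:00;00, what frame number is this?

Complete 10-minute blocks: 0, each 17982 frames → 0.
Remaining 5 whole minutes in the current block: 1800 + 4 × 1798 = 8992 frames.
Within the current minute: 47 × 30 + 25 − 2 = 1433 (labels ;00/;01 skipped at this minute). Total = 0 + 8992 + 1433 = 10425.

10425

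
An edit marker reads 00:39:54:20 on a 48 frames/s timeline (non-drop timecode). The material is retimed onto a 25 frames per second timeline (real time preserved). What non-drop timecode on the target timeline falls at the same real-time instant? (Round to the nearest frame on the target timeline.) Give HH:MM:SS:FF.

Source frame index: (0×3600 + 39×60 + 54) × 48 + 20 = 114932.
Real time: 114932 / (48) = 28733/12 s.
Target frame: (28733/12) × (25) = 718325/12 ≈ 59860.417 → 59860.
At 25 labels/s: frame 59860 → 00:39:54:10.

00:39:54:10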